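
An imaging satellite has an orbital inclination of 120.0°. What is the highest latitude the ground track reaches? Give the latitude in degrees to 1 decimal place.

60.0°

Retrograde orbit: the ground track reaches ±(180° − i) = ±(180 − 120.0) = ±60.0°.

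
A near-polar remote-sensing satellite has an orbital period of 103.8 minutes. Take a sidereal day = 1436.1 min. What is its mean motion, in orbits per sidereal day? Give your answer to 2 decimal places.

13.84

T = 103.8 min = 6228.0 s.
Orbits per sidereal day = 86166 / 6228.0 = 13.835.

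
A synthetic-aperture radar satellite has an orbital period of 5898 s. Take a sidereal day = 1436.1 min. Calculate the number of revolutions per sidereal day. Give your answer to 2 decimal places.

Orbits per sidereal day = 86166 / 5898.0 = 14.609.

14.61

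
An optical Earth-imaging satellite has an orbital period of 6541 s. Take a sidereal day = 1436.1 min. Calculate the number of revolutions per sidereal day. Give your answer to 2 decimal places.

Orbits per sidereal day = 86166 / 6541.0 = 13.173.

13.17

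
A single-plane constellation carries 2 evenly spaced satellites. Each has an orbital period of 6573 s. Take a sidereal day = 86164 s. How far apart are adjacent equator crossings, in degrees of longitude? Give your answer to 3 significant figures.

13.7°

Single-satellite node shift = (6573.0/86164) × 360° = 27.46°.
With 2 satellites evenly phased, successive equator crossings are 27.46/2 = 13.731° apart.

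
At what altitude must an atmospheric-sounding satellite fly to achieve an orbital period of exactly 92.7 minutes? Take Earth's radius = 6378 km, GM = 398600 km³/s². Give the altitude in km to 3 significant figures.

407 km

T = 92.7 min = 5562.0 s.
From T = 2π√(a³/μ): a = (μ T²/4π²)^(1/3) = (398600 × 5562.0² / 4π²)^(1/3) = 6785 km.
Altitude h = a − R = 6785 − 6378 = 407 km.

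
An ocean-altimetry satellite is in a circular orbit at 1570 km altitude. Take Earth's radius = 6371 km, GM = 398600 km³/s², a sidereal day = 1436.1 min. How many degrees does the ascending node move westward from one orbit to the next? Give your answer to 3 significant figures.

29.4°

Semi-major axis a = 6371 + 1570 = 7941 km. Period T = 2π√(a³/μ) = 2π√(7941³/398600) = 7042.5 s = 117.37 min.
During one orbit Earth rotates (7042.5 / 86166) × 360° = 29.42°.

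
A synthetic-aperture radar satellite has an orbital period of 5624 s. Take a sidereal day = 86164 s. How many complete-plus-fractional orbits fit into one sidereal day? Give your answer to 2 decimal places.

15.32

Orbits per sidereal day = 86164 / 5624.0 = 15.321.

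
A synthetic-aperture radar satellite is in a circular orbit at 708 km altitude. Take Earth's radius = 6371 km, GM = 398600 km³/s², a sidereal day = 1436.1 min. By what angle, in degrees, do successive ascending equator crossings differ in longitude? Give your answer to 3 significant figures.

Semi-major axis a = 6371 + 708 = 7079 km. Period T = 2π√(a³/μ) = 2π√(7079³/398600) = 5927.5 s = 98.79 min.
During one orbit Earth rotates (5927.5 / 86166) × 360° = 24.76°.

24.8°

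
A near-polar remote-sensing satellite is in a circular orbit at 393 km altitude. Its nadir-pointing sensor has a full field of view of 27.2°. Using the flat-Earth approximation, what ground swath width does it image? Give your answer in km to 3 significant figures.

190 km

Half-angle = 27.2°/2 = 13.6°.
Swath width ≈ 2h·tan(θ/2) = 2 × 393 × tan(13.6°) = 190.2 km.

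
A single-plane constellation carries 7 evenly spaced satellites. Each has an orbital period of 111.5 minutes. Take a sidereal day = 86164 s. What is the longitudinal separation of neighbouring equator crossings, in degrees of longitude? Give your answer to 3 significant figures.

T = 111.5 min = 6690.0 s.
Single-satellite node shift = (6690.0/86164) × 360° = 27.95°.
With 7 satellites evenly phased, successive equator crossings are 27.95/7 = 3.993° apart.

3.99°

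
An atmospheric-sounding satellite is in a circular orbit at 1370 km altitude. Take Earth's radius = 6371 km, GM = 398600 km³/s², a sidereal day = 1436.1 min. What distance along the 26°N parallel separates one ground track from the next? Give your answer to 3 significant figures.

2830 km

Semi-major axis a = 6371 + 1370 = 7741 km. Period T = 2π√(a³/μ) = 2π√(7741³/398600) = 6778.1 s = 112.97 min.
Node shift per orbit = (6778.1/86166) × 360° = 28.32°.
Equatorial spacing = 28.32 × 111.2 km/° = 3149 km.
At 26° latitude, spacing = 3149 × cos(26°) = 2830 km.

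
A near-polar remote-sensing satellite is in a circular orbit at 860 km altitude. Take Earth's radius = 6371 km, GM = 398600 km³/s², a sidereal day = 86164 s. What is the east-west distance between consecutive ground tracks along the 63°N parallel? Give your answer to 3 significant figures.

Semi-major axis a = 6371 + 860 = 7231 km. Period T = 2π√(a³/μ) = 2π√(7231³/398600) = 6119.4 s = 101.99 min.
Node shift per orbit = (6119.4/86164) × 360° = 25.57°.
Equatorial spacing = 25.57 × 111.2 km/° = 2843 km.
At 63° latitude, spacing = 2843 × cos(63°) = 1291 km.

1290 km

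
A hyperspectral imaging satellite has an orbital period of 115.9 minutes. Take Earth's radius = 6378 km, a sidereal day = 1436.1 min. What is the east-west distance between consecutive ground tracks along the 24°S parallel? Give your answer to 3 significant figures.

2950 km

T = 115.9 min = 6954.0 s.
Node shift per orbit = (6954.0/86166) × 360° = 29.05°.
Equatorial spacing = 29.05 × 111.3 km/° = 3234 km.
At 24° latitude, spacing = 3234 × cos(24°) = 2955 km.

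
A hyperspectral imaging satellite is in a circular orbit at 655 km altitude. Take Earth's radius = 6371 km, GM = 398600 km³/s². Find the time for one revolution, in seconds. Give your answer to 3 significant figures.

Semi-major axis a = 6371 + 655 = 7026 km. Period T = 2π√(a³/μ) = 2π√(7026³/398600) = 5861.0 s = 97.68 min.

5860 seconds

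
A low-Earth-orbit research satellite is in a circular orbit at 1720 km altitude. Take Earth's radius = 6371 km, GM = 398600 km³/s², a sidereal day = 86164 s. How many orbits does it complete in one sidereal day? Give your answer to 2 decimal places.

11.90

Semi-major axis a = 6371 + 1720 = 8091 km. Period T = 2π√(a³/μ) = 2π√(8091³/398600) = 7242.9 s = 120.72 min.
Orbits per sidereal day = 86164 / 7242.9 = 11.896.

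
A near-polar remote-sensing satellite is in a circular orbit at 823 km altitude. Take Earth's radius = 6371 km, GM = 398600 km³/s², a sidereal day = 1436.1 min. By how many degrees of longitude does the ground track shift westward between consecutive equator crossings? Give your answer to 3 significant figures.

25.4°

Semi-major axis a = 6371 + 823 = 7194 km. Period T = 2π√(a³/μ) = 2π√(7194³/398600) = 6072.5 s = 101.21 min.
During one orbit Earth rotates (6072.5 / 86166) × 360° = 25.37°.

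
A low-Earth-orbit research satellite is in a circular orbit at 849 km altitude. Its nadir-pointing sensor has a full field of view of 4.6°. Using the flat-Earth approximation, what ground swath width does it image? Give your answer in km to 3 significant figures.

68.2 km

Half-angle = 4.6°/2 = 2.3°.
Swath width ≈ 2h·tan(θ/2) = 2 × 849 × tan(2.3°) = 68.2 km.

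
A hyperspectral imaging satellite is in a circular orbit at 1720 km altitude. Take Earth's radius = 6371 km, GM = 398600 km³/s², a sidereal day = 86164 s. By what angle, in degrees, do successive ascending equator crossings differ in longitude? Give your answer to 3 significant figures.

30.3°

Semi-major axis a = 6371 + 1720 = 8091 km. Period T = 2π√(a³/μ) = 2π√(8091³/398600) = 7242.9 s = 120.72 min.
During one orbit Earth rotates (7242.9 / 86164) × 360° = 30.26°.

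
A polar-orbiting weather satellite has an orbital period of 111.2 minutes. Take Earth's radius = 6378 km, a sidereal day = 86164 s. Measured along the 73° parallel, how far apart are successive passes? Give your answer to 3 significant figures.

T = 111.2 min = 6672.0 s.
Node shift per orbit = (6672.0/86164) × 360° = 27.88°.
Equatorial spacing = 27.88 × 111.3 km/° = 3103 km.
At 73° latitude, spacing = 3103 × cos(73°) = 907 km.

907 km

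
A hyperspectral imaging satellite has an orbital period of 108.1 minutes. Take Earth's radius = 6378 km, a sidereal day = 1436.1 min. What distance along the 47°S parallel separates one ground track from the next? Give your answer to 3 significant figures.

T = 108.1 min = 6486.0 s.
Node shift per orbit = (6486.0/86166) × 360° = 27.10°.
Equatorial spacing = 27.10 × 111.3 km/° = 3017 km.
At 47° latitude, spacing = 3017 × cos(47°) = 2057 km.

2060 km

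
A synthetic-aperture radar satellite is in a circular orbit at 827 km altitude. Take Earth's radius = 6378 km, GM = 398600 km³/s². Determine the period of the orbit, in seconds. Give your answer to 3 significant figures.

Semi-major axis a = 6378 + 827 = 7205 km. Period T = 2π√(a³/μ) = 2π√(7205³/398600) = 6086.4 s = 101.44 min.

6090 seconds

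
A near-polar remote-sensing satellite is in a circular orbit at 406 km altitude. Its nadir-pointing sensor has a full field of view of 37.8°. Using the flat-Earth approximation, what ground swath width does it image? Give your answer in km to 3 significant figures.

Half-angle = 37.8°/2 = 18.9°.
Swath width ≈ 2h·tan(θ/2) = 2 × 406 × tan(18.9°) = 278.0 km.

278 km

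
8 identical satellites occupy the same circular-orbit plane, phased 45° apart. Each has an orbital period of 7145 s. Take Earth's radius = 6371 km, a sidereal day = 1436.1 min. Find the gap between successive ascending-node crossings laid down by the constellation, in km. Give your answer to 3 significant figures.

415 km

Single-satellite node shift = (7145.0/86166) × 360° = 29.85°.
With 8 satellites evenly phased, successive equator crossings are 29.85/8 = 3.731° apart.
That is 3.731 × 111.2 = 415 km at the equator.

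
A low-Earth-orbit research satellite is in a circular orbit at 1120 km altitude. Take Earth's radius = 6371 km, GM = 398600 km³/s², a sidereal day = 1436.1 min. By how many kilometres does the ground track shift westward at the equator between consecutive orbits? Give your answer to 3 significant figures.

Semi-major axis a = 6371 + 1120 = 7491 km. Period T = 2π√(a³/μ) = 2π√(7491³/398600) = 6452.4 s = 107.54 min.
During one orbit Earth rotates (6452.4 / 86166) × 360° = 26.96°.
At the equator that is 26.96° × (2π·6371/360) km/° = 26.96 × 111.2 = 2998 km.

3000 km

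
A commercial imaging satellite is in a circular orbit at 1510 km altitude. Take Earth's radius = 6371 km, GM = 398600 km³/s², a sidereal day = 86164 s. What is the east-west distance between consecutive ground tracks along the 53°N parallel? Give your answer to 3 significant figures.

1950 km

Semi-major axis a = 6371 + 1510 = 7881 km. Period T = 2π√(a³/μ) = 2π√(7881³/398600) = 6962.8 s = 116.05 min.
Node shift per orbit = (6962.8/86164) × 360° = 29.09°.
Equatorial spacing = 29.09 × 111.2 km/° = 3235 km.
At 53° latitude, spacing = 3235 × cos(53°) = 1947 km.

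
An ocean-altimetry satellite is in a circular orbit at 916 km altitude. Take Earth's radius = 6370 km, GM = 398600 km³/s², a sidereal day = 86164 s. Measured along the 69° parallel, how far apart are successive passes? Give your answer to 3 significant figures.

Semi-major axis a = 6370 + 916 = 7286 km. Period T = 2π√(a³/μ) = 2π√(7286³/398600) = 6189.3 s = 103.16 min.
Node shift per orbit = (6189.3/86164) × 360° = 25.86°.
Equatorial spacing = 25.86 × 111.2 km/° = 2875 km.
At 69° latitude, spacing = 2875 × cos(69°) = 1030 km.

1030 km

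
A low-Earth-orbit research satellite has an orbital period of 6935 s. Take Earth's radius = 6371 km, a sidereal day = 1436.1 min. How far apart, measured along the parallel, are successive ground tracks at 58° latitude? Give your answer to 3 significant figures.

Node shift per orbit = (6935.0/86166) × 360° = 28.97°.
Equatorial spacing = 28.97 × 111.2 km/° = 3222 km.
At 58° latitude, spacing = 3222 × cos(58°) = 1707 km.

1710 km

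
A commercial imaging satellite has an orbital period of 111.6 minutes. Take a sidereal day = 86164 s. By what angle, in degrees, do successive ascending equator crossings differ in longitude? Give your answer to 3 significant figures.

28.0°

T = 111.6 min = 6696.0 s.
During one orbit Earth rotates (6696.0 / 86164) × 360° = 27.98°.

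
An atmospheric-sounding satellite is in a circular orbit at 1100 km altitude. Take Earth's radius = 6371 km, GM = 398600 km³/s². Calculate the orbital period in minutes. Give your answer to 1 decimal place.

107.1 min

Semi-major axis a = 6371 + 1100 = 7471 km. Period T = 2π√(a³/μ) = 2π√(7471³/398600) = 6426.6 s = 107.11 min.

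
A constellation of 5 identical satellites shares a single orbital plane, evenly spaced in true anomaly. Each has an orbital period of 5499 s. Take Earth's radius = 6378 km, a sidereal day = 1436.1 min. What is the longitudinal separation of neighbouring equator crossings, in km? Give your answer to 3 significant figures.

511 km

Single-satellite node shift = (5499.0/86166) × 360° = 22.97°.
With 5 satellites evenly phased, successive equator crossings are 22.97/5 = 4.595° apart.
That is 4.595 × 111.3 = 511 km at the equator.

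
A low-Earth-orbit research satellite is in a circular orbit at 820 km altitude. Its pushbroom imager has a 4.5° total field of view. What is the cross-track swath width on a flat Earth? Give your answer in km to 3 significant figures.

64.4 km

Half-angle = 4.5°/2 = 2.25°.
Swath width ≈ 2h·tan(θ/2) = 2 × 820 × tan(2.25°) = 64.4 km.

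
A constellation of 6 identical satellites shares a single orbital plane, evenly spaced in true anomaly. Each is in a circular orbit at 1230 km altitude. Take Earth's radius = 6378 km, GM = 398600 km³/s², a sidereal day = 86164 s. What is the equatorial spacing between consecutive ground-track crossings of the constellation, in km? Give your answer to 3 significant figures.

Semi-major axis a = 6378 + 1230 = 7608 km. Period T = 2π√(a³/μ) = 2π√(7608³/398600) = 6604.2 s = 110.07 min.
Single-satellite node shift = (6604.2/86164) × 360° = 27.59°.
With 6 satellites evenly phased, successive equator crossings are 27.59/6 = 4.599° apart.
That is 4.599 × 111.3 = 512 km at the equator.

512 km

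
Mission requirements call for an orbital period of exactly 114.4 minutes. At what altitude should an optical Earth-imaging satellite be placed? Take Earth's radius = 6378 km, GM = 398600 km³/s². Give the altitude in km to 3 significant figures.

1430 km

T = 114.4 min = 6864.0 s.
From T = 2π√(a³/μ): a = (μ T²/4π²)^(1/3) = (398600 × 6864.0² / 4π²)^(1/3) = 7806 km.
Altitude h = a − R = 7806 − 6378 = 1428 km.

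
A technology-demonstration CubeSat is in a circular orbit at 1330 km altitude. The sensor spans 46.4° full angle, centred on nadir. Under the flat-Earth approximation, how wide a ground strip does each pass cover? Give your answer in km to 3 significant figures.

1140 km

Half-angle = 46.4°/2 = 23.2°.
Swath width ≈ 2h·tan(θ/2) = 2 × 1330 × tan(23.2°) = 1140.1 km.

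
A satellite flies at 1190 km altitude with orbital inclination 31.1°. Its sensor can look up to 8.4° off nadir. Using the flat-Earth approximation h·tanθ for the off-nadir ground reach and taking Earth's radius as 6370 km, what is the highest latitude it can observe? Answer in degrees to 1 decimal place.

For a prograde orbit the ground track reaches latitude ±i = ±31.1°.
Sensor half-swath on the ground ≈ 1190·tan(8.4°) = 176 km = 1.58° of latitude.
Maximum observable latitude ≈ 31.1 + 1.58 = 32.7°.

32.7°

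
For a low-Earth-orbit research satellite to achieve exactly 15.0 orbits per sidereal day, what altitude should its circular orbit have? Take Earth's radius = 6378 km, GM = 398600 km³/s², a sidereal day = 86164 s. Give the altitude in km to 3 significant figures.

554 km

Required period T = 86164 / 15.0 = 5744.3 s.
From T = 2π√(a³/μ): a = (μ T²/4π²)^(1/3) = (398600 × 5744.3² / 4π²)^(1/3) = 6932 km.
Altitude h = a − R = 6932 − 6378 = 554 km.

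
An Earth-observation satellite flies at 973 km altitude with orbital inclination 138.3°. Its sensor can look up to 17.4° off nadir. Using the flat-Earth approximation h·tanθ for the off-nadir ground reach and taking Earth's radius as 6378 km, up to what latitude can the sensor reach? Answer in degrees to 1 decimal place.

44.4°

Retrograde orbit: the ground track reaches ±(180° − i) = ±(180 − 138.3) = ±41.7°.
Sensor half-swath on the ground ≈ 973·tan(17.4°) = 305 km = 2.74° of latitude.
Maximum observable latitude ≈ 41.7 + 2.74 = 44.4°.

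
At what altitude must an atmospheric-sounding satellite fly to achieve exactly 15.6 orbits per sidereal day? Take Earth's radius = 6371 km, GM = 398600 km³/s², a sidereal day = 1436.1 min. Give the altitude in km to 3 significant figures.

383 km

Required period T = 86166 / 15.6 = 5523.5 s.
From T = 2π√(a³/μ): a = (μ T²/4π²)^(1/3) = (398600 × 5523.5² / 4π²)^(1/3) = 6754 km.
Altitude h = a − R = 6754 − 6371 = 383 km.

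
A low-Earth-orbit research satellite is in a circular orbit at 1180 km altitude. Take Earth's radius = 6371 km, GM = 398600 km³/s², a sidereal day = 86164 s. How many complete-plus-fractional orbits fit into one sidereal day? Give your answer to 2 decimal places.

13.19

Semi-major axis a = 6371 + 1180 = 7551 km. Period T = 2π√(a³/μ) = 2π√(7551³/398600) = 6530.1 s = 108.83 min.
Orbits per sidereal day = 86164 / 6530.1 = 13.195.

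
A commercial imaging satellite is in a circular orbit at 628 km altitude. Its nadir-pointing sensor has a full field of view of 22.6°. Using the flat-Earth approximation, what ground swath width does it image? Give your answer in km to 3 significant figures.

Half-angle = 22.6°/2 = 11.3°.
Swath width ≈ 2h·tan(θ/2) = 2 × 628 × tan(11.3°) = 251.0 km.

251 km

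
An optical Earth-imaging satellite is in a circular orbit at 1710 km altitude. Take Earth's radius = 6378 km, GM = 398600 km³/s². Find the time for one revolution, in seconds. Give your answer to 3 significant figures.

7240 seconds

Semi-major axis a = 6378 + 1710 = 8088 km. Period T = 2π√(a³/μ) = 2π√(8088³/398600) = 7238.9 s = 120.65 min.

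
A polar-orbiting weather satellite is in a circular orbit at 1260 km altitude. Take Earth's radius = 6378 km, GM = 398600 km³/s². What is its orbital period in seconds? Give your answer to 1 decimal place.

Semi-major axis a = 6378 + 1260 = 7638 km. Period T = 2π√(a³/μ) = 2π√(7638³/398600) = 6643.3 s = 110.72 min.

6643.3 seconds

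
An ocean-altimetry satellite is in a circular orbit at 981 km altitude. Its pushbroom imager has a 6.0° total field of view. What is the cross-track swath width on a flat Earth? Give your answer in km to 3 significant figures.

Half-angle = 6.0°/2 = 3°.
Swath width ≈ 2h·tan(θ/2) = 2 × 981 × tan(3°) = 102.8 km.

103 km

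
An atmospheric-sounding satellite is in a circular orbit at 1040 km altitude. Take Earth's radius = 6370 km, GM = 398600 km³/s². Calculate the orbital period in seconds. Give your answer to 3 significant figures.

Semi-major axis a = 6370 + 1040 = 7410 km. Period T = 2π√(a³/μ) = 2π√(7410³/398600) = 6348.0 s = 105.80 min.

6350 seconds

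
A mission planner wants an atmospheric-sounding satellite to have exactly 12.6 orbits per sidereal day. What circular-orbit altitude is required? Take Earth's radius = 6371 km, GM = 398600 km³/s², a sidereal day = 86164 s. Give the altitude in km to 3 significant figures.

Required period T = 86164 / 12.6 = 6838.4 s.
From T = 2π√(a³/μ): a = (μ T²/4π²)^(1/3) = (398600 × 6838.4² / 4π²)^(1/3) = 7787 km.
Altitude h = a − R = 7787 − 6371 = 1416 km.

1420 km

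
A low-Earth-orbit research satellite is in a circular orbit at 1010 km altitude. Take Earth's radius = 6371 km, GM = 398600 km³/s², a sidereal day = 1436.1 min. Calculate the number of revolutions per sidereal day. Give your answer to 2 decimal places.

Semi-major axis a = 6371 + 1010 = 7381 km. Period T = 2π√(a³/μ) = 2π√(7381³/398600) = 6310.8 s = 105.18 min.
Orbits per sidereal day = 86166 / 6310.8 = 13.654.

13.65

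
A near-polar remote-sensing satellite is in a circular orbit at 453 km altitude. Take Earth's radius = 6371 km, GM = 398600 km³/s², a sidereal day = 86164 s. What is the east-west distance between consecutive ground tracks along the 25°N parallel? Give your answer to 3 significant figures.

Semi-major axis a = 6371 + 453 = 6824 km. Period T = 2π√(a³/μ) = 2π√(6824³/398600) = 5610.1 s = 93.50 min.
Node shift per orbit = (5610.1/86164) × 360° = 23.44°.
Equatorial spacing = 23.44 × 111.2 km/° = 2606 km.
At 25° latitude, spacing = 2606 × cos(25°) = 2362 km.

2360 km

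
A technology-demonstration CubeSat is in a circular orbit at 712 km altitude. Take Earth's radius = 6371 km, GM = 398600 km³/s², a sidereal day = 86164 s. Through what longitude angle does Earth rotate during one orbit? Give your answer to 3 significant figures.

Semi-major axis a = 6371 + 712 = 7083 km. Period T = 2π√(a³/μ) = 2π√(7083³/398600) = 5932.5 s = 98.87 min.
During one orbit Earth rotates (5932.5 / 86164) × 360° = 24.79°.

24.8°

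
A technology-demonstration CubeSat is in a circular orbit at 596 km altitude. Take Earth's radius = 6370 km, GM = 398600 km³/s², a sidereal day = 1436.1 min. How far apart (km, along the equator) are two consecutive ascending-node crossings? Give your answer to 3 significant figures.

Semi-major axis a = 6370 + 596 = 6966 km. Period T = 2π√(a³/μ) = 2π√(6966³/398600) = 5786.1 s = 96.44 min.
During one orbit Earth rotates (5786.1 / 86166) × 360° = 24.17°.
At the equator that is 24.17° × (2π·6370/360) km/° = 24.17 × 111.2 = 2688 km.

2690 km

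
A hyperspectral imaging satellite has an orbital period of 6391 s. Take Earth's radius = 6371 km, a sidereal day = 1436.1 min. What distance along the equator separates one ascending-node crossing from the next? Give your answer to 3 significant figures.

2970 km

During one orbit Earth rotates (6391.0 / 86166) × 360° = 26.70°.
At the equator that is 26.70° × (2π·6371/360) km/° = 26.70 × 111.2 = 2969 km.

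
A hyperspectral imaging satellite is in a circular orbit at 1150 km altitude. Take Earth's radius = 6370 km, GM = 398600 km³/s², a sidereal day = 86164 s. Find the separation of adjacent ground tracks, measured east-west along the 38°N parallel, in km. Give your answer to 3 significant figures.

2380 km

Semi-major axis a = 6370 + 1150 = 7520 km. Period T = 2π√(a³/μ) = 2π√(7520³/398600) = 6489.9 s = 108.16 min.
Node shift per orbit = (6489.9/86164) × 360° = 27.12°.
Equatorial spacing = 27.12 × 111.2 km/° = 3015 km.
At 38° latitude, spacing = 3015 × cos(38°) = 2376 km.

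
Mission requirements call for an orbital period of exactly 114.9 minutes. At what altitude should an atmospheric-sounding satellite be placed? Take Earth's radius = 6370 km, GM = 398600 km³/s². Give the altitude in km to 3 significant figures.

1460 km

T = 114.9 min = 6894.0 s.
From T = 2π√(a³/μ): a = (μ T²/4π²)^(1/3) = (398600 × 6894.0² / 4π²)^(1/3) = 7829 km.
Altitude h = a − R = 7829 − 6370 = 1459 km.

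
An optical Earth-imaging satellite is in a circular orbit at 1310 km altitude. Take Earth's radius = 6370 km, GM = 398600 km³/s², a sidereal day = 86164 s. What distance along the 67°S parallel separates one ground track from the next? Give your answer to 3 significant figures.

Semi-major axis a = 6370 + 1310 = 7680 km. Period T = 2π√(a³/μ) = 2π√(7680³/398600) = 6698.1 s = 111.64 min.
Node shift per orbit = (6698.1/86164) × 360° = 27.99°.
Equatorial spacing = 27.99 × 111.2 km/° = 3111 km.
At 67° latitude, spacing = 3111 × cos(67°) = 1216 km.

1220 km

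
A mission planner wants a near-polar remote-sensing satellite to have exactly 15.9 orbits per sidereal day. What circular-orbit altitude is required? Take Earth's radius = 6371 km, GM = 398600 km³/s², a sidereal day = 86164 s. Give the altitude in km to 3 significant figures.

Required period T = 86164 / 15.9 = 5419.1 s.
From T = 2π√(a³/μ): a = (μ T²/4π²)^(1/3) = (398600 × 5419.1² / 4π²)^(1/3) = 6668 km.
Altitude h = a − R = 6668 − 6371 = 297 km.

297 km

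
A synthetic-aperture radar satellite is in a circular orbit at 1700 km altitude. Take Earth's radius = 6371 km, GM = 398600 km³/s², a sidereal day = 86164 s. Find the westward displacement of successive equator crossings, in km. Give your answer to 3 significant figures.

3350 km

Semi-major axis a = 6371 + 1700 = 8071 km. Period T = 2π√(a³/μ) = 2π√(8071³/398600) = 7216.1 s = 120.27 min.
During one orbit Earth rotates (7216.1 / 86164) × 360° = 30.15°.
At the equator that is 30.15° × (2π·6371/360) km/° = 30.15 × 111.2 = 3352 km.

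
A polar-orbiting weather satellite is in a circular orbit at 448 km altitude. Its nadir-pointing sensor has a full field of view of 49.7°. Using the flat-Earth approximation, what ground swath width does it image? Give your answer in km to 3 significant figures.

Half-angle = 49.7°/2 = 24.85°.
Swath width ≈ 2h·tan(θ/2) = 2 × 448 × tan(24.85°) = 415.0 km.

415 km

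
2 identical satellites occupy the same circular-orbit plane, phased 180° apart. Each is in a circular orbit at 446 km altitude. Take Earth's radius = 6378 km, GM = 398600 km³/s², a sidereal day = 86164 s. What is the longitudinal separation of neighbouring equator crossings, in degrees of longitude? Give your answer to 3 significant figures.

Semi-major axis a = 6378 + 446 = 6824 km. Period T = 2π√(a³/μ) = 2π√(6824³/398600) = 5610.1 s = 93.50 min.
Single-satellite node shift = (5610.1/86164) × 360° = 23.44°.
With 2 satellites evenly phased, successive equator crossings are 23.44/2 = 11.720° apart.

11.7°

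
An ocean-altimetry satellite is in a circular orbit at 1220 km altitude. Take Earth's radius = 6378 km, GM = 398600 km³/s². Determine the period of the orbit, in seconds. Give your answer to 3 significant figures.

Semi-major axis a = 6378 + 1220 = 7598 km. Period T = 2π√(a³/μ) = 2π√(7598³/398600) = 6591.1 s = 109.85 min.

6590 seconds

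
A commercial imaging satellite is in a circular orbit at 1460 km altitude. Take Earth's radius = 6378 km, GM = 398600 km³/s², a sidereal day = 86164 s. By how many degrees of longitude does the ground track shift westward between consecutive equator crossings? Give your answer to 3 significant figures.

Semi-major axis a = 6378 + 1460 = 7838 km. Period T = 2π√(a³/μ) = 2π√(7838³/398600) = 6905.9 s = 115.10 min.
During one orbit Earth rotates (6905.9 / 86164) × 360° = 28.85°.

28.9°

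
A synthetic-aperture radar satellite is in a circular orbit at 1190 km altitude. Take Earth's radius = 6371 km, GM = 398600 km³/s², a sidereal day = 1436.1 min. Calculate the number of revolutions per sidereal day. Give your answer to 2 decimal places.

Semi-major axis a = 6371 + 1190 = 7561 km. Period T = 2π√(a³/μ) = 2π√(7561³/398600) = 6543.0 s = 109.05 min.
Orbits per sidereal day = 86166 / 6543.0 = 13.169.

13.17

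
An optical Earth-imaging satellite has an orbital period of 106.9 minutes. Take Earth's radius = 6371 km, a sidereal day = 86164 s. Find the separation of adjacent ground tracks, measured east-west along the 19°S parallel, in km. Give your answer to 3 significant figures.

2820 km

T = 106.9 min = 6414.0 s.
Node shift per orbit = (6414.0/86164) × 360° = 26.80°.
Equatorial spacing = 26.80 × 111.2 km/° = 2980 km.
At 19° latitude, spacing = 2980 × cos(19°) = 2817 km.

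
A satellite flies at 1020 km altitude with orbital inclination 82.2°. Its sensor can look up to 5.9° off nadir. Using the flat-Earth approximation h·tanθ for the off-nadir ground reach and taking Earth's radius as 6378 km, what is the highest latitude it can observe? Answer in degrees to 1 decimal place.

For a prograde orbit the ground track reaches latitude ±i = ±82.2°.
Sensor half-swath on the ground ≈ 1020·tan(5.9°) = 105 km = 0.95° of latitude.
Maximum observable latitude ≈ 82.2 + 0.95 = 83.1°.

83.1°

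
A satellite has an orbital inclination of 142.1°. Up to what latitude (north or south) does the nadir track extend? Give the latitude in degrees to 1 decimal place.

Retrograde orbit: the ground track reaches ±(180° − i) = ±(180 − 142.1) = ±37.9°.

37.9°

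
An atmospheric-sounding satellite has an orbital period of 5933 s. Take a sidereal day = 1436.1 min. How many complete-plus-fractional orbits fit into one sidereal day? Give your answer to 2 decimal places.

14.52

Orbits per sidereal day = 86166 / 5933.0 = 14.523.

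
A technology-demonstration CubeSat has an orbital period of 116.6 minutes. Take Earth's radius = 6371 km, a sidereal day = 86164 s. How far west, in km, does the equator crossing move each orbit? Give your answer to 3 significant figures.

3250 km

T = 116.6 min = 6996.0 s.
During one orbit Earth rotates (6996.0 / 86164) × 360° = 29.23°.
At the equator that is 29.23° × (2π·6371/360) km/° = 29.23 × 111.2 = 3250 km.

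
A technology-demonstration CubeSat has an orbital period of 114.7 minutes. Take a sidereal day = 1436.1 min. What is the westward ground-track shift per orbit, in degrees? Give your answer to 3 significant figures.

T = 114.7 min = 6882.0 s.
During one orbit Earth rotates (6882.0 / 86166) × 360° = 28.75°.

28.8°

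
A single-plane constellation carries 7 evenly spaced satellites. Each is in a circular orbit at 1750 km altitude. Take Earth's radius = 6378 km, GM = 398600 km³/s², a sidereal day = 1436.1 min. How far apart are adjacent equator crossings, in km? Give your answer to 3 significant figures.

485 km

Semi-major axis a = 6378 + 1750 = 8128 km. Period T = 2π√(a³/μ) = 2π√(8128³/398600) = 7292.7 s = 121.54 min.
Single-satellite node shift = (7292.7/86166) × 360° = 30.47°.
With 7 satellites evenly phased, successive equator crossings are 30.47/7 = 4.353° apart.
That is 4.353 × 111.3 = 485 km at the equator.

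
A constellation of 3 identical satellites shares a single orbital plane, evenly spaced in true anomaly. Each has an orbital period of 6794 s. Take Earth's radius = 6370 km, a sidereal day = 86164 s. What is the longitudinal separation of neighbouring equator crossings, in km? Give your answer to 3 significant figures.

Single-satellite node shift = (6794.0/86164) × 360° = 28.39°.
With 3 satellites evenly phased, successive equator crossings are 28.39/3 = 9.462° apart.
That is 9.462 × 111.2 = 1052 km at the equator.

1050 km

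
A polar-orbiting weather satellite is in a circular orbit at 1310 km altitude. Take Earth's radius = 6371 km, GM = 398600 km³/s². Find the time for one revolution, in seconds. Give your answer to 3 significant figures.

6700 seconds

Semi-major axis a = 6371 + 1310 = 7681 km. Period T = 2π√(a³/μ) = 2π√(7681³/398600) = 6699.4 s = 111.66 min.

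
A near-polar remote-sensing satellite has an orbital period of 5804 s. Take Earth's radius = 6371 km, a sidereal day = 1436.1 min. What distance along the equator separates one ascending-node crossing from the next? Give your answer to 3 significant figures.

2700 km

During one orbit Earth rotates (5804.0 / 86166) × 360° = 24.25°.
At the equator that is 24.25° × (2π·6371/360) km/° = 24.25 × 111.2 = 2696 km.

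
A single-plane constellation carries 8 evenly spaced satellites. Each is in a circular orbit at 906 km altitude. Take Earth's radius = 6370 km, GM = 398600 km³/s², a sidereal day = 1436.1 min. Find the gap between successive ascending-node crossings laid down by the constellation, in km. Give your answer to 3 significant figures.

Semi-major axis a = 6370 + 906 = 7276 km. Period T = 2π√(a³/μ) = 2π√(7276³/398600) = 6176.6 s = 102.94 min.
Single-satellite node shift = (6176.6/86166) × 360° = 25.81°.
With 8 satellites evenly phased, successive equator crossings are 25.81/8 = 3.226° apart.
That is 3.226 × 111.2 = 359 km at the equator.

359 km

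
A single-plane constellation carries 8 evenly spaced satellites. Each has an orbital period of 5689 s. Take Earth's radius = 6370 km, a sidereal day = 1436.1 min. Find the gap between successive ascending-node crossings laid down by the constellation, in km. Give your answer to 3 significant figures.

Single-satellite node shift = (5689.0/86166) × 360° = 23.77°.
With 8 satellites evenly phased, successive equator crossings are 23.77/8 = 2.971° apart.
That is 2.971 × 111.2 = 330 km at the equator.

330 km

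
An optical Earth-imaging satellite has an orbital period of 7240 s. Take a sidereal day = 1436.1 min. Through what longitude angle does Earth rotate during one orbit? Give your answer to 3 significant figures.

During one orbit Earth rotates (7240.0 / 86166) × 360° = 30.25°.

30.2°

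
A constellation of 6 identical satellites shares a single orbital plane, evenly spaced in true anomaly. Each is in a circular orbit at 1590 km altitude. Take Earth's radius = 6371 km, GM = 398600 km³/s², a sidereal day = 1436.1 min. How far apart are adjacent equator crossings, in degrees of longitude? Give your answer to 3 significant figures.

4.92°

Semi-major axis a = 6371 + 1590 = 7961 km. Period T = 2π√(a³/μ) = 2π√(7961³/398600) = 7069.1 s = 117.82 min.
Single-satellite node shift = (7069.1/86166) × 360° = 29.53°.
With 6 satellites evenly phased, successive equator crossings are 29.53/6 = 4.922° apart.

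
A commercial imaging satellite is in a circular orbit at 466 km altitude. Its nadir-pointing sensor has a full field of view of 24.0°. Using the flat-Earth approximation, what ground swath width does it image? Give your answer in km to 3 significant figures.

198 km

Half-angle = 24.0°/2 = 12°.
Swath width ≈ 2h·tan(θ/2) = 2 × 466 × tan(12°) = 198.1 km.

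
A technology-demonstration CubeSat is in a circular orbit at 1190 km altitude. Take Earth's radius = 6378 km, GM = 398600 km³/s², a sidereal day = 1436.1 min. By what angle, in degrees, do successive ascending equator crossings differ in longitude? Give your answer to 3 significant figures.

Semi-major axis a = 6378 + 1190 = 7568 km. Period T = 2π√(a³/μ) = 2π√(7568³/398600) = 6552.1 s = 109.20 min.
During one orbit Earth rotates (6552.1 / 86166) × 360° = 27.37°.

27.4°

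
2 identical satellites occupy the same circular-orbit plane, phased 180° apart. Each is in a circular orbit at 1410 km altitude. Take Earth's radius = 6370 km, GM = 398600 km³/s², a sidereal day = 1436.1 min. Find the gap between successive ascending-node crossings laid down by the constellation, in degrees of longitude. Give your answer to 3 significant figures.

Semi-major axis a = 6370 + 1410 = 7780 km. Period T = 2π√(a³/μ) = 2π√(7780³/398600) = 6829.4 s = 113.82 min.
Single-satellite node shift = (6829.4/86166) × 360° = 28.53°.
With 2 satellites evenly phased, successive equator crossings are 28.53/2 = 14.266° apart.

14.3°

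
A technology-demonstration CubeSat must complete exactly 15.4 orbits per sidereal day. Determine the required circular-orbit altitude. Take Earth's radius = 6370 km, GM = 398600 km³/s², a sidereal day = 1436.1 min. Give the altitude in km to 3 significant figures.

Required period T = 86166 / 15.4 = 5595.2 s.
From T = 2π√(a³/μ): a = (μ T²/4π²)^(1/3) = (398600 × 5595.2² / 4π²)^(1/3) = 6812 km.
Altitude h = a − R = 6812 − 6370 = 442 km.

442 km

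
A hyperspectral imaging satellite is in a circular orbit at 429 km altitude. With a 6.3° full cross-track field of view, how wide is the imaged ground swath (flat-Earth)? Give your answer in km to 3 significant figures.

47.2 km

Half-angle = 6.3°/2 = 3.15°.
Swath width ≈ 2h·tan(θ/2) = 2 × 429 × tan(3.15°) = 47.2 km.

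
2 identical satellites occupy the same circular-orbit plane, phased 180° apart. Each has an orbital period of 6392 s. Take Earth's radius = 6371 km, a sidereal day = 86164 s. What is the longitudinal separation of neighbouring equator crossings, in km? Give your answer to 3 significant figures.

1480 km

Single-satellite node shift = (6392.0/86164) × 360° = 26.71°.
With 2 satellites evenly phased, successive equator crossings are 26.71/2 = 13.353° apart.
That is 13.353 × 111.2 = 1485 km at the equator.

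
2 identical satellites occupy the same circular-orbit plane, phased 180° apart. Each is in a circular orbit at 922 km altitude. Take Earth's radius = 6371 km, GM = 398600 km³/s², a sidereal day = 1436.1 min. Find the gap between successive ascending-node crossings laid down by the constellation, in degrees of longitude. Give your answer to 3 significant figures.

12.9°

Semi-major axis a = 6371 + 922 = 7293 km. Period T = 2π√(a³/μ) = 2π√(7293³/398600) = 6198.3 s = 103.30 min.
Single-satellite node shift = (6198.3/86166) × 360° = 25.90°.
With 2 satellites evenly phased, successive equator crossings are 25.90/2 = 12.948° apart.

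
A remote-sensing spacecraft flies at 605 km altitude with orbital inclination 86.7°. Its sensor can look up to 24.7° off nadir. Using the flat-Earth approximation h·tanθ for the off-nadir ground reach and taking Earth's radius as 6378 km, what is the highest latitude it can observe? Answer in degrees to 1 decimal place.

For a prograde orbit the ground track reaches latitude ±i = ±86.7°.
Sensor half-swath on the ground ≈ 605·tan(24.7°) = 278 km = 2.50° of latitude.
Maximum observable latitude ≈ 86.7 + 2.50 = 89.2°.

89.2°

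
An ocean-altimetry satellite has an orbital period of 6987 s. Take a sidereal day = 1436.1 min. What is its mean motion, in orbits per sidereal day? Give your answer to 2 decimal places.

Orbits per sidereal day = 86166 / 6987.0 = 12.332.

12.33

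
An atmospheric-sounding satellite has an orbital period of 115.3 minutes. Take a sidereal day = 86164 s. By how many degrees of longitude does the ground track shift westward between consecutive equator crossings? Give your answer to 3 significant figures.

28.9°

T = 115.3 min = 6918.0 s.
During one orbit Earth rotates (6918.0 / 86164) × 360° = 28.90°.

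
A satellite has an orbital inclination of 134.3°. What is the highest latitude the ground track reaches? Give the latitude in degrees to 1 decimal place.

Retrograde orbit: the ground track reaches ±(180° − i) = ±(180 − 134.3) = ±45.7°.

45.7°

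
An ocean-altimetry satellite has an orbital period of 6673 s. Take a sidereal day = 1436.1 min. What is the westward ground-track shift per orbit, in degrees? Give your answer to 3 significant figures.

During one orbit Earth rotates (6673.0 / 86166) × 360° = 27.88°.

27.9°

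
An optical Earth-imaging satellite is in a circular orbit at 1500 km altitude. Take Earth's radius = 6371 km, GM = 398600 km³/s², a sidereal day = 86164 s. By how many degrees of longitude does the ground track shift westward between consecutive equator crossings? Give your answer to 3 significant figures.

29.0°

Semi-major axis a = 6371 + 1500 = 7871 km. Period T = 2π√(a³/μ) = 2π√(7871³/398600) = 6949.5 s = 115.83 min.
During one orbit Earth rotates (6949.5 / 86164) × 360° = 29.04°.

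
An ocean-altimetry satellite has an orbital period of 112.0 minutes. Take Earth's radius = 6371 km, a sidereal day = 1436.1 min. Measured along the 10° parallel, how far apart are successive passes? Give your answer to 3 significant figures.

T = 112.0 min = 6720.0 s.
Node shift per orbit = (6720.0/86166) × 360° = 28.08°.
Equatorial spacing = 28.08 × 111.2 km/° = 3122 km.
At 10° latitude, spacing = 3122 × cos(10°) = 3074 km.

3070 km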